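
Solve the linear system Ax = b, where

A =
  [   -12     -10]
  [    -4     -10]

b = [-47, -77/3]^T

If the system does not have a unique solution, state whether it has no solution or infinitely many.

Row-reduce the augmented matrix:
R1 ← R1 / (-12).
R2 ← R2 + 4·R1.
R2 ← R2 / (-20/3).
R1 ← R1 − 5/6·R2.
Reading off the reduced rows gives x_1 = 8/3, x_2 = 3/2.

x_1 = 8/3, x_2 = 3/2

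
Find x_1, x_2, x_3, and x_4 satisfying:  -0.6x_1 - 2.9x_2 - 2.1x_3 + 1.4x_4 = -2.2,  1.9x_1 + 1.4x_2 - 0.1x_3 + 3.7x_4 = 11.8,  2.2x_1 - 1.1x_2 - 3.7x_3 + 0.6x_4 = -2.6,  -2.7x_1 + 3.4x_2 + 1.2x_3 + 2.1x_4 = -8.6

x_1 = 4, x_2 = -2, x_3 = 4, x_4 = 2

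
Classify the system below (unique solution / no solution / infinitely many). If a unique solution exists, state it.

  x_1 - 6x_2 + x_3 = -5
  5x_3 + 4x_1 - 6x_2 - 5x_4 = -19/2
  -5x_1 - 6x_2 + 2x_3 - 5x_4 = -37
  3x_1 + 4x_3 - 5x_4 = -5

no solution

Row-reduce:
R2 ← R2 − 4·R1.
R3 ← R3 + 5·R1.
R4 ← R4 − 3·R1.
R2 ← R2 / (18).
R1 ← R1 + 6·R2.
R3 ← R3 + 36·R2.
R4 ← R4 − 18·R2.
R3 ← R3 / (9).
R1 ← R1 − 4/3·R3.
R2 ← R2 − 1/18·R3.
Row 4 reduces to 0 = -1/2, a contradiction. The system is inconsistent.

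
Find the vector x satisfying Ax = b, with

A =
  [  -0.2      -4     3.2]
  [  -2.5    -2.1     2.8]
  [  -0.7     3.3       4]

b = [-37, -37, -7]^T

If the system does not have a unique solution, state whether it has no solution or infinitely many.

Row-reduce the augmented matrix:
R1 ← R1 / (-1/5).
R2 ← R2 + 5/2·R1.
R3 ← R3 + 7/10·R1.
R2 ← R2 / (479/10).
R1 ← R1 − 20·R2.
R3 ← R3 − 173/10·R2.
R3 ← R3 / (14934/2395).
R1 ← R1 + 224/479·R3.
R2 ← R2 + 372/479·R3.
Reading off the reduced rows gives x_1 = 5, x_2 = 5, x_3 = -5.

x_1 = 5, x_2 = 5, x_3 = -5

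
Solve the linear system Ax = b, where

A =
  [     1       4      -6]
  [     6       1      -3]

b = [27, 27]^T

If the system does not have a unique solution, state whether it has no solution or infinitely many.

infinitely many solutions

Row-reduce:
R2 ← R2 − 6·R1.
R2 ← R2 / (-23).
R1 ← R1 − 4·R2.
Rank is 2 with 3 unknowns, leaving x_3 free.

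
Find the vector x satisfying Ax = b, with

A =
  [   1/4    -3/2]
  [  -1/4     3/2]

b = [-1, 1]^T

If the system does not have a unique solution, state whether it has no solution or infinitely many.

infinitely many solutions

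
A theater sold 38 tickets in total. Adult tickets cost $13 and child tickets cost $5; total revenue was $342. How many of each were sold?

adult tickets: 19, child tickets: 19

Let a = adult tickets, c = child tickets.
  a + c = 38
  5c + 13a = 342
From equation 1: a = 38 − c.
Substitute into equation 2 and solve: c = 19.
Then a = 19.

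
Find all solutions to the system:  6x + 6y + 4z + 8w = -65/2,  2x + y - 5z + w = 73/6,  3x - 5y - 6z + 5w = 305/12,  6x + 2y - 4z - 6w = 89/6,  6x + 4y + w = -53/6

Row-reduce the augmented matrix:
R1 ← R1 / (6).
R2 ← R2 − 2·R1.
R3 ← R3 − 3·R1.
R4 ← R4 − 6·R1.
R5 ← R5 − 6·R1.
R2 ← R2 / (-1).
R1 ← R1 − 1·R2.
R3 ← R3 + 8·R2.
R4 ← R4 + 4·R2.
R5 ← R5 + 2·R2.
R3 ← R3 / (128/3).
R1 ← R1 + 17/3·R3.
R2 ← R2 − 19/3·R3.
R4 ← R4 − 52/3·R3.
R5 ← R5 − 26/3·R3.
R4 ← R4 / (-421/32).
R1 ← R1 − 201/128·R4.
R2 ← R2 + 59/128·R4.
R3 ← R3 − 43/128·R4.
R5 ← R5 + 421/64·R4.
R5 reduces to 0 = 0, so the extra equation is consistent.
Reading off the reduced rows gives x = 1/4, y = -7/3, z = -3, w = -1.

x = 1/4, y = -7/3, z = -3, w = -1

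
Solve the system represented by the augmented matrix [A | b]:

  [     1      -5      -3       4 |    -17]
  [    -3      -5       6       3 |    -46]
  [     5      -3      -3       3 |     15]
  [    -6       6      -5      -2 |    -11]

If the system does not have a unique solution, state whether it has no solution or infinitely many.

x_1 = 6, x_2 = 2, x_3 = -1, x_4 = -4

Row-reduce the augmented matrix:
R2 ← R2 + 3·R1.
R3 ← R3 − 5·R1.
R4 ← R4 + 6·R1.
R2 ← R2 / (-20).
R1 ← R1 + 5·R2.
R3 ← R3 − 22·R2.
R4 ← R4 + 24·R2.
R3 ← R3 / (87/10).
R1 ← R1 + 9/4·R3.
R2 ← R2 − 3/20·R3.
R4 ← R4 + 97/5·R3.
R4 ← R4 / (251/87).
R1 ← R1 − 7/58·R4.
R2 ← R2 + 43/58·R4.
R3 ← R3 + 5/87·R4.
Reading off the reduced rows gives x_1 = 6, x_2 = 2, x_3 = -1, x_4 = -4.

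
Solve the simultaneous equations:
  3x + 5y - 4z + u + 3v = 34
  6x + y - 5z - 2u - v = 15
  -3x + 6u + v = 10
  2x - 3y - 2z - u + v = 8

Row-reduce:
R1 ← R1 / (3).
R2 ← R2 − 6·R1.
R3 ← R3 + 3·R1.
R4 ← R4 − 2·R1.
R2 ← R2 / (-9).
R1 ← R1 − 5/3·R2.
R3 ← R3 − 5·R2.
R4 ← R4 + 19/3·R2.
R3 ← R3 / (-7/3).
R1 ← R1 + 7/9·R3.
R2 ← R2 + 1/3·R3.
R4 ← R4 + 13/9·R3.
R4 ← R4 / (-38/21).
R1 ← R1 + 2·R4.
R2 ← R2 + 5/21·R4.
R3 ← R3 + 43/21·R4.
Rank is 4 with 5 unknowns, leaving v free.

infinitely many solutions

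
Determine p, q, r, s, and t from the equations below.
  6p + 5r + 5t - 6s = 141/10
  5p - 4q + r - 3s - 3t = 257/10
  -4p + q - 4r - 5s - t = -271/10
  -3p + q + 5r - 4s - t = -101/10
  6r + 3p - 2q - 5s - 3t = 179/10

p = 3, q = -3, r = 7/5, s = 7/5, t = -1/2

Row-reduce the augmented matrix:
R1 ← R1 / (6).
R2 ← R2 − 5·R1.
R3 ← R3 + 4·R1.
R4 ← R4 + 3·R1.
R5 ← R5 − 3·R1.
R2 ← R2 / (-4).
R3 ← R3 − 1·R2.
R4 ← R4 − 1·R2.
R5 ← R5 + 2·R2.
R3 ← R3 / (-35/24).
R1 ← R1 − 5/6·R3.
R2 ← R2 − 19/24·R3.
R4 ← R4 − 161/24·R3.
R5 ← R5 − 61/12·R3.
R4 ← R4 / (-228/5).
R1 ← R1 + 41/7·R4.
R2 ← R2 + 179/35·R4.
R3 ← R3 − 204/35·R4.
R5 ← R5 + 1142/35·R4.
R5 ← R5 / (-1279/798).
R1 ← R1 − 1373/1596·R5.
R2 ← R2 − 2935/1596·R5.
R3 ← R3 + 12/133·R5.
R4 ← R4 + 11/228·R5.
Reading off the reduced rows gives p = 3, q = -3, r = 7/5, s = 7/5, t = -1/2.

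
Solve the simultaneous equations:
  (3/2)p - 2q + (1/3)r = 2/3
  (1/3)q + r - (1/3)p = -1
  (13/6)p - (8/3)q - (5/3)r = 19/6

no solution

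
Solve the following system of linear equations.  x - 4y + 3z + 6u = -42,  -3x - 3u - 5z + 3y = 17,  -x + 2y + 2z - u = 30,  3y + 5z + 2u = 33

Row-reduce the augmented matrix:
R2 ← R2 + 3·R1.
R3 ← R3 + 1·R1.
R2 ← R2 / (-9).
R1 ← R1 + 4·R2.
R3 ← R3 + 2·R2.
R4 ← R4 − 3·R2.
R3 ← R3 / (37/9).
R1 ← R1 − 11/9·R3.
R2 ← R2 + 4/9·R3.
R4 ← R4 − 19/3·R3.
R4 ← R4 / (164/37).
R1 ← R1 + 43/37·R4.
R2 ← R2 + 55/37·R4.
R3 ← R3 − 15/37·R4.
Reading off the reduced rows gives x = -3, y = 6, z = 5, u = -5.

x = -3, y = 6, z = 5, u = -5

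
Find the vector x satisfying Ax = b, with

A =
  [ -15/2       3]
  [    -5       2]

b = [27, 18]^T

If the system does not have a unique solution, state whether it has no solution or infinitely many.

infinitely many solutions

Row-reduce:
R1 ← R1 / (-15/2).
R2 ← R2 + 5·R1.
Rank is 1 with 2 unknowns, leaving x_2 free.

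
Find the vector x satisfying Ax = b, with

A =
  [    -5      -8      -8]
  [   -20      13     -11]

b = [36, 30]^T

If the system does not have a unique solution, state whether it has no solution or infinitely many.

infinitely many solutions

Row-reduce:
R1 ← R1 / (-5).
R2 ← R2 + 20·R1.
R2 ← R2 / (45).
R1 ← R1 − 8/5·R2.
Rank is 2 with 3 unknowns, leaving x_3 free.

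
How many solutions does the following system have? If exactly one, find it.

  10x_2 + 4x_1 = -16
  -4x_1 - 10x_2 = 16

Row-reduce:
R1 ← R1 / (4).
R2 ← R2 + 4·R1.
Rank is 1 with 2 unknowns, leaving x_2 free.

infinitely many solutions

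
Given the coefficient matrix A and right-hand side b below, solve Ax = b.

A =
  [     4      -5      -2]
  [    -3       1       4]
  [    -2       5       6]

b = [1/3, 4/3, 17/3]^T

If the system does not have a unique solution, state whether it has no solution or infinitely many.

x_1 = 1, x_2 = 1/3, x_3 = 1

Row-reduce the augmented matrix:
R1 ← R1 / (4).
R2 ← R2 + 3·R1.
R3 ← R3 + 2·R1.
R2 ← R2 / (-11/4).
R1 ← R1 + 5/4·R2.
R3 ← R3 − 5/2·R2.
R3 ← R3 / (80/11).
R1 ← R1 + 18/11·R3.
R2 ← R2 + 10/11·R3.
Reading off the reduced rows gives x_1 = 1, x_2 = 1/3, x_3 = 1.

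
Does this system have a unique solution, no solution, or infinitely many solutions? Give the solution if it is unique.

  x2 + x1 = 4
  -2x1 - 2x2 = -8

infinitely many solutions

Row-reduce:
R2 ← R2 + 2·R1.
Rank is 1 with 2 unknowns, leaving x2 free.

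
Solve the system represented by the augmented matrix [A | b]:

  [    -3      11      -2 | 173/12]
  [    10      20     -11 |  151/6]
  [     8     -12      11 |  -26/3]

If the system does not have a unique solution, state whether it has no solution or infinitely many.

Row-reduce the augmented matrix:
R1 ← R1 / (-3).
R2 ← R2 − 10·R1.
R3 ← R3 − 8·R1.
R2 ← R2 / (170/3).
R1 ← R1 + 11/3·R2.
R3 ← R3 − 52/3·R2.
R3 ← R3 / (941/85).
R1 ← R1 + 81/170·R3.
R2 ← R2 + 53/170·R3.
Reading off the reduced rows gives x_1 = 1/4, x_2 = 3/2, x_3 = 2/3.

x_1 = 1/4, x_2 = 3/2, x_3 = 2/3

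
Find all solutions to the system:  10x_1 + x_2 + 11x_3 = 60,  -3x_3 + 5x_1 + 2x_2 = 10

infinitely many solutions

Row-reduce:
R1 ← R1 / (10).
R2 ← R2 − 5·R1.
R2 ← R2 / (3/2).
R1 ← R1 − 1/10·R2.
Rank is 2 with 3 unknowns, leaving x_3 free.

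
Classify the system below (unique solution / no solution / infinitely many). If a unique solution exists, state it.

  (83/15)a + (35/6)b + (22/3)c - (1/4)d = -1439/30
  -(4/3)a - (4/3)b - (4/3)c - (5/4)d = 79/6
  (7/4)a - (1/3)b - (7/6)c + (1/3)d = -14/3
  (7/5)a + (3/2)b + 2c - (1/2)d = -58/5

infinitely many solutions

Row-reduce:
R1 ← R1 / (83/15).
R2 ← R2 + 4/3·R1.
R3 ← R3 − 7/4·R1.
R4 ← R4 − 7/5·R1.
R2 ← R2 / (6/83).
R1 ← R1 − 175/166·R2.
R3 ← R3 + 4339/1992·R2.
R4 ← R4 − 2/83·R2.
R3 ← R3 / (115/12).
R1 ← R1 + 5·R3.
R2 ← R2 − 6·R3.
Rank is 3 with 4 unknowns, leaving d free.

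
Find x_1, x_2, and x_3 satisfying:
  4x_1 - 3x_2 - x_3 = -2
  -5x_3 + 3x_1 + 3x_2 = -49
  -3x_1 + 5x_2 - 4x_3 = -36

Row-reduce the augmented matrix:
R1 ← R1 / (4).
R2 ← R2 − 3·R1.
R3 ← R3 + 3·R1.
R2 ← R2 / (21/4).
R1 ← R1 + 3/4·R2.
R3 ← R3 − 11/4·R2.
R3 ← R3 / (-53/21).
R1 ← R1 + 6/7·R3.
R2 ← R2 + 17/21·R3.
Reading off the reduced rows gives x_1 = -3, x_2 = -5, x_3 = 5.

x_1 = -3, x_2 = -5, x_3 = 5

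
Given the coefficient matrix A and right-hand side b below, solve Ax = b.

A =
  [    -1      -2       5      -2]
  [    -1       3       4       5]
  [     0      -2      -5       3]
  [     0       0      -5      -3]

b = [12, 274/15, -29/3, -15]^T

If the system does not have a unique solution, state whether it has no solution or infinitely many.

Row-reduce the augmented matrix:
R1 ← R1 / (-1).
R2 ← R2 + 1·R1.
R2 ← R2 / (5).
R1 ← R1 − 2·R2.
R3 ← R3 + 2·R2.
R3 ← R3 / (-27/5).
R1 ← R1 + 23/5·R3.
R2 ← R2 + 1/5·R3.
R4 ← R4 + 5·R3.
R4 ← R4 / (-226/27).
R1 ← R1 + 155/27·R4.
R2 ← R2 − 32/27·R4.
R3 ← R3 + 29/27·R4.
Reading off the reduced rows gives x_1 = -8/3, x_2 = 1/3, x_3 = 12/5, x_4 = 1.

x_1 = -8/3, x_2 = 1/3, x_3 = 12/5, x_4 = 1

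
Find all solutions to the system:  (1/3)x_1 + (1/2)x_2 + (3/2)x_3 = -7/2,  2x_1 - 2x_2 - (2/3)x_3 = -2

infinitely many solutions

Row-reduce:
R1 ← R1 / (1/3).
R2 ← R2 − 2·R1.
R2 ← R2 / (-5).
R1 ← R1 − 3/2·R2.
Rank is 2 with 3 unknowns, leaving x_3 free.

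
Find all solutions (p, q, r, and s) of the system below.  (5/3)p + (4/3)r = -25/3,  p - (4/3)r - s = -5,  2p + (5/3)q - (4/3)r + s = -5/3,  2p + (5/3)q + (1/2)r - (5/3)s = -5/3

p = -5, q = 5, r = 0, s = 0

Row-reduce the augmented matrix:
R1 ← R1 / (5/3).
R2 ← R2 − 1·R1.
R3 ← R3 − 2·R1.
R4 ← R4 − 2·R1.
Swap R2 and R3.
R2 ← R2 / (5/3).
R4 ← R4 − 5/3·R2.
R3 ← R3 / (-32/15).
R1 ← R1 − 4/5·R3.
R2 ← R2 + 44/25·R3.
R4 ← R4 − 11/6·R3.
R4 ← R4 / (-677/192).
R1 ← R1 + 3/8·R4.
R2 ← R2 − 57/40·R4.
R3 ← R3 − 15/32·R4.
Reading off the reduced rows gives p = -5, q = 5, r = 0, s = 0.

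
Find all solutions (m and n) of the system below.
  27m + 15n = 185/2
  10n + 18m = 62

no solution

Row-reduce:
R1 ← R1 / (27).
R2 ← R2 − 18·R1.
Row 2 reduces to 0 = 1/3, a contradiction. The system is inconsistent.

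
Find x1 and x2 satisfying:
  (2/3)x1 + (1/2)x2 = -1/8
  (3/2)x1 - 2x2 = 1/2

x1 = 0, x2 = -1/4

Row-reduce the augmented matrix:
R1 ← R1 / (2/3).
R2 ← R2 − 3/2·R1.
R2 ← R2 / (-25/8).
R1 ← R1 − 3/4·R2.
Reading off the reduced rows gives x1 = 0, x2 = -1/4.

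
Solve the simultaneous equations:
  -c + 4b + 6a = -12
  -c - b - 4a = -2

infinitely many solutions

Row-reduce:
R1 ← R1 / (6).
R2 ← R2 + 4·R1.
R2 ← R2 / (5/3).
R1 ← R1 − 2/3·R2.
Rank is 2 with 3 unknowns, leaving c free.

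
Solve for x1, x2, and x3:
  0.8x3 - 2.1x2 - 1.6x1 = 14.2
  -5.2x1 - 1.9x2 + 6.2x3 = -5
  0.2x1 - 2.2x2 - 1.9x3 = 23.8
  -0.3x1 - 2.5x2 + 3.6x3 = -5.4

x1 = -4, x2 = -6, x3 = -6

Row-reduce the augmented matrix:
R1 ← R1 / (-8/5).
R2 ← R2 + 26/5·R1.
R3 ← R3 − 1/5·R1.
R4 ← R4 + 3/10·R1.
R2 ← R2 / (197/40).
R1 ← R1 − 21/16·R2.
R3 ← R3 + 197/80·R2.
R4 ← R4 + 337/160·R2.
Swap R3 and R4.
R3 ← R3 / (19659/3940).
R1 ← R1 + 575/394·R3.
R2 ← R2 − 144/197·R3.
R4 reduces to 0 = 0, so the extra equation is consistent.
Reading off the reduced rows gives x1 = -4, x2 = -6, x3 = -6.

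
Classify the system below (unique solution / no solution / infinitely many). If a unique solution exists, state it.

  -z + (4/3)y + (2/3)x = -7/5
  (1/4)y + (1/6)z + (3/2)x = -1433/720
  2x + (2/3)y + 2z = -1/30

Row-reduce the augmented matrix:
R1 ← R1 / (2/3).
R2 ← R2 − 3/2·R1.
R3 ← R3 − 2·R1.
R2 ← R2 / (-11/4).
R1 ← R1 − 2·R2.
R3 ← R3 + 10/3·R2.
R3 ← R3 / (205/99).
R1 ← R1 − 17/66·R3.
R2 ← R2 + 29/33·R3.
Reading off the reduced rows gives x = -8/5, y = 3/4, z = 4/3.

x = -8/5, y = 3/4, z = 4/3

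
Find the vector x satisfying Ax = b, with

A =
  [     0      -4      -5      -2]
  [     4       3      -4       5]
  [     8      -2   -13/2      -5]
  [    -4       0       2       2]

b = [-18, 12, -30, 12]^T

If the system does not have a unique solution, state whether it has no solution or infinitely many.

Row-reduce:
Swap R1 and R2.
R1 ← R1 / (4).
R3 ← R3 − 8·R1.
R4 ← R4 + 4·R1.
R2 ← R2 / (-4).
R1 ← R1 − 3/4·R2.
R3 ← R3 + 8·R2.
R4 ← R4 − 3·R2.
R3 ← R3 / (23/2).
R1 ← R1 + 31/16·R3.
R2 ← R2 − 5/4·R3.
R4 ← R4 + 23/4·R3.
Row 4 reduces to 0 = 3/2, a contradiction. The system is inconsistent.

no solution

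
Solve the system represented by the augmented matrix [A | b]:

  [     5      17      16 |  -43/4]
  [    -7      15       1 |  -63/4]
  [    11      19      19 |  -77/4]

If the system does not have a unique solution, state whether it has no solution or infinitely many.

x_1 = -7/4, x_2 = -2, x_3 = 2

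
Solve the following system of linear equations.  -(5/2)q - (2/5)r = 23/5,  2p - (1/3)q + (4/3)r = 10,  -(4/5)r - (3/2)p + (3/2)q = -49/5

Row-reduce:
Swap R1 and R2.
R1 ← R1 / (2).
R3 ← R3 + 3/2·R1.
R2 ← R2 / (-5/2).
R1 ← R1 + 1/6·R2.
R3 ← R3 − 5/4·R2.
Rank is 2 with 3 unknowns, leaving r free.

infinitely many solutions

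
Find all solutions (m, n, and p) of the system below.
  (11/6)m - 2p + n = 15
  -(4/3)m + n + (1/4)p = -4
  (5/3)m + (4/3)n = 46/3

m = 6, n = 4, p = 0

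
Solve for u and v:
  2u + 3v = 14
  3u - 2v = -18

Row-reduce the augmented matrix:
R1 ← R1 / (2).
R2 ← R2 − 3·R1.
R2 ← R2 / (-13/2).
R1 ← R1 − 3/2·R2.
Reading off the reduced rows gives u = -2, v = 6.

u = -2, v = 6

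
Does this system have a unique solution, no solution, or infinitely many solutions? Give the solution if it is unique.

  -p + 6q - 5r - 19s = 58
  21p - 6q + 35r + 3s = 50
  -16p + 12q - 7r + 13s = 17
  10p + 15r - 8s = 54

infinitely many solutions

Row-reduce:
R1 ← R1 / (-1).
R2 ← R2 − 21·R1.
R3 ← R3 + 16·R1.
R4 ← R4 − 10·R1.
R2 ← R2 / (120).
R1 ← R1 + 6·R2.
R3 ← R3 + 84·R2.
R4 ← R4 − 60·R2.
R3 ← R3 / (24).
R1 ← R1 − 3/2·R3.
R2 ← R2 + 7/12·R3.
Rank is 3 with 4 unknowns, leaving s free.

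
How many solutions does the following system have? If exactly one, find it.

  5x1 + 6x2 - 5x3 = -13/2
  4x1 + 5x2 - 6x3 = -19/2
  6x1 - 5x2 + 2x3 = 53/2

x1 = 5/2, x2 = -3/2, x3 = 2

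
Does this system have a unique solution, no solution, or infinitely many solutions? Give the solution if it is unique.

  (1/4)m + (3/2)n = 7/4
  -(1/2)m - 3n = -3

Row-reduce:
R1 ← R1 / (1/4).
R2 ← R2 + 1/2·R1.
Row 2 reduces to 0 = 1/2, a contradiction. The system is inconsistent.

no solution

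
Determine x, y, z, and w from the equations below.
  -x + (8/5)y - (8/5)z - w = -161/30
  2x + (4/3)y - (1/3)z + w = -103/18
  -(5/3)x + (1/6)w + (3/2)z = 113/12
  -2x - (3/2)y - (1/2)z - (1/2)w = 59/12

Row-reduce the augmented matrix:
R1 ← R1 / (-1).
R2 ← R2 − 2·R1.
R3 ← R3 + 5/3·R1.
R4 ← R4 + 2·R1.
R2 ← R2 / (68/15).
R1 ← R1 + 8/5·R2.
R3 ← R3 + 8/3·R2.
R4 ← R4 + 47/10·R2.
R3 ← R3 / (71/34).
R1 ← R1 − 6/17·R3.
R2 ← R2 + 53/68·R3.
R4 ← R4 + 131/136·R3.
R4 ← R4 / (221/213).
R1 ← R1 − 31/71·R4.
R2 ← R2 − 52/213·R4.
R3 ← R3 − 127/213·R4.
Reading off the reduced rows gives x = -3, y = -1, z = 8/3, w = 5/2.

x = -3, y = -1, z = 8/3, w = 5/2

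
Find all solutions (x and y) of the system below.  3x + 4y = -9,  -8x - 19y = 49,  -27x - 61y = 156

x = 1, y = -3

Row-reduce the augmented matrix:
R1 ← R1 / (3).
R2 ← R2 + 8·R1.
R3 ← R3 + 27·R1.
R2 ← R2 / (-25/3).
R1 ← R1 − 4/3·R2.
R3 ← R3 + 25·R2.
R3 reduces to 0 = 0, so the extra equation is consistent.
Reading off the reduced rows gives x = 1, y = -3.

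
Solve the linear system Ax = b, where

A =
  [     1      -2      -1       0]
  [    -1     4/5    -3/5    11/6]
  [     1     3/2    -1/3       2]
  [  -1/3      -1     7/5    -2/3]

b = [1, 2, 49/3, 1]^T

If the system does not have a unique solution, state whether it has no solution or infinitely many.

x_1 = 6, x_2 = 0, x_3 = 5, x_4 = 6

Row-reduce the augmented matrix:
R2 ← R2 + 1·R1.
R3 ← R3 − 1·R1.
R4 ← R4 + 1/3·R1.
R2 ← R2 / (-6/5).
R1 ← R1 + 2·R2.
R3 ← R3 − 7/2·R2.
R4 ← R4 + 5/3·R2.
R3 ← R3 / (-4).
R1 ← R1 − 5/3·R3.
R2 ← R2 − 4/3·R3.
R4 ← R4 − 148/45·R3.
R4 ← R4 / (9163/3240).
R1 ← R1 − 5/864·R4.
R2 ← R2 − 199/216·R4.
R3 ← R3 + 529/288·R4.
Reading off the reduced rows gives x_1 = 6, x_2 = 0, x_3 = 5, x_4 = 6.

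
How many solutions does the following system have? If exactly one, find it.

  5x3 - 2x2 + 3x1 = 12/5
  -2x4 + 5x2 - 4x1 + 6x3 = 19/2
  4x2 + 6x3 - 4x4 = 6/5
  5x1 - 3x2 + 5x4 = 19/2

x1 = -1/5, x2 = 3/2, x3 = 6/5, x4 = 3

Row-reduce the augmented matrix:
R1 ← R1 / (3).
R2 ← R2 + 4·R1.
R4 ← R4 − 5·R1.
R2 ← R2 / (7/3).
R1 ← R1 + 2/3·R2.
R3 ← R3 − 4·R2.
R4 ← R4 − 1/3·R2.
R3 ← R3 / (-110/7).
R1 ← R1 − 37/7·R3.
R2 ← R2 − 38/7·R3.
R4 ← R4 + 71/7·R3.
R4 ← R4 / (311/55).
R1 ← R1 + 42/55·R4.
R2 ← R2 + 58/55·R4.
R3 ← R3 − 2/55·R4.
Reading off the reduced rows gives x1 = -1/5, x2 = 3/2, x3 = 6/5, x4 = 3.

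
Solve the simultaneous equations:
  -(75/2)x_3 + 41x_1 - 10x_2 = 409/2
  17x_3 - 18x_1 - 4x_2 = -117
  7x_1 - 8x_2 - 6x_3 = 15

Row-reduce:
R1 ← R1 / (41).
R2 ← R2 + 18·R1.
R3 ← R3 − 7·R1.
R2 ← R2 / (-344/41).
R1 ← R1 + 10/41·R2.
R3 ← R3 + 258/41·R2.
Row 3 reduces to 0 = 1/2, a contradiction. The system is inconsistent.

no solution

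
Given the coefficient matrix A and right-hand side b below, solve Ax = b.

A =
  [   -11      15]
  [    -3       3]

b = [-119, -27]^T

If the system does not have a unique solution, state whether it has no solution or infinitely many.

x_1 = 4, x_2 = -5

Row-reduce the augmented matrix:
R1 ← R1 / (-11).
R2 ← R2 + 3·R1.
R2 ← R2 / (-12/11).
R1 ← R1 + 15/11·R2.
Reading off the reduced rows gives x_1 = 4, x_2 = -5.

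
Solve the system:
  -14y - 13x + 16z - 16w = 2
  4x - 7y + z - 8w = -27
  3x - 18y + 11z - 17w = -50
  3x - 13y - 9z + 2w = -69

x = -2, y = 4, z = 1, w = -1

Row-reduce the augmented matrix:
R1 ← R1 / (-13).
R2 ← R2 − 4·R1.
R3 ← R3 − 3·R1.
R4 ← R4 − 3·R1.
R2 ← R2 / (-147/13).
R1 ← R1 − 14/13·R2.
R3 ← R3 + 276/13·R2.
R4 ← R4 + 211/13·R2.
R3 ← R3 / (25/7).
R1 ← R1 + 2/3·R3.
R2 ← R2 + 11/21·R3.
R4 ← R4 + 290/21·R3.
R4 ← R4 / (92/3).
R1 ← R1 − 2/3·R4.
R2 ← R2 − 5/3·R4.
R3 ← R3 − 1·R4.
Reading off the reduced rows gives x = -2, y = 4, z = 1, w = -1.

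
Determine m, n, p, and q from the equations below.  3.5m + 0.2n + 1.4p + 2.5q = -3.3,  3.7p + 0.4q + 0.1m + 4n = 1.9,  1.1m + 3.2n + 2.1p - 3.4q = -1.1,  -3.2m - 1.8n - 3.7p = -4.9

m = -2, n = -4, p = 5, q = -1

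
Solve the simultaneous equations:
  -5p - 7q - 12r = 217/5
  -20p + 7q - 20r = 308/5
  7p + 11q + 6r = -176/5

p = -1, q = -6/5, r = -5/2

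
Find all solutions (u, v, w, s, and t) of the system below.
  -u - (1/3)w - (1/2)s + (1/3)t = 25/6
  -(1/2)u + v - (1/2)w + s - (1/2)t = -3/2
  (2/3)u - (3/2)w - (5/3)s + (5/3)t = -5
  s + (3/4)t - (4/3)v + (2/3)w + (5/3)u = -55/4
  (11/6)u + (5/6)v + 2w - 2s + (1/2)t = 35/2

Row-reduce the augmented matrix:
R1 ← R1 / (-1).
R2 ← R2 + 1/2·R1.
R3 ← R3 − 2/3·R1.
R4 ← R4 − 5/3·R1.
R5 ← R5 − 11/6·R1.
R4 ← R4 + 4/3·R2.
R5 ← R5 − 5/6·R2.
R3 ← R3 / (-31/18).
R1 ← R1 − 1/3·R3.
R2 ← R2 + 1/3·R3.
R4 ← R4 + 1/3·R3.
R5 ← R5 − 5/3·R3.
R4 ← R4 / (413/186).
R1 ← R1 − 7/62·R4.
R2 ← R2 − 203/124·R4.
R3 ← R3 − 36/31·R4.
R5 ← R5 + 4385/744·R4.
R5 ← R5 / (71965/19824).
R1 ← R1 − 7/236·R5.
R2 ← R2 + 505/472·R5.
R3 ← R3 + 464/413·R5.
R4 ← R4 − 19/826·R5.
Reading off the reduced rows gives u = -4, v = 4, w = 6, s = -5, t = -1.

u = -4, v = 4, w = 6, s = -5, t = -1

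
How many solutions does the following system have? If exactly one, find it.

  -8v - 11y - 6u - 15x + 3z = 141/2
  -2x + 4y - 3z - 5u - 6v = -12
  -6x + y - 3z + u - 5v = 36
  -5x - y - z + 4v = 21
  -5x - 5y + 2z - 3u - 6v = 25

no solution

Row-reduce:
R1 ← R1 / (-15).
R2 ← R2 + 2·R1.
R3 ← R3 + 6·R1.
R4 ← R4 + 5·R1.
R5 ← R5 + 5·R1.
R2 ← R2 / (82/15).
R1 ← R1 − 11/15·R2.
R3 ← R3 − 27/5·R2.
R4 ← R4 − 8/3·R2.
R5 ← R5 + 4/3·R2.
R3 ← R3 / (-69/82).
R1 ← R1 − 21/82·R3.
R2 ← R2 + 51/82·R3.
R4 ← R4 + 14/41·R3.
R5 ← R5 − 7/41·R3.
R4 ← R4 / (68/69).
R1 ← R1 − 75/23·R4.
R2 ← R2 + 146/23·R4.
R3 ← R3 + 619/69·R4.
R5 ← R5 + 34/69·R4.
Row 5 reduces to 0 = 1/4, a contradiction. The system is inconsistent.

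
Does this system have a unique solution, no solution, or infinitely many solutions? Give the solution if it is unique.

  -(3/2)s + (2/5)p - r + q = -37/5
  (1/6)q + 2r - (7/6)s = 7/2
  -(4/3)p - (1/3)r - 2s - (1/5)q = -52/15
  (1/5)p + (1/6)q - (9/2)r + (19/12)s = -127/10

Row-reduce:
R1 ← R1 / (2/5).
R3 ← R3 + 4/3·R1.
R4 ← R4 − 1/5·R1.
R2 ← R2 / (1/6).
R1 ← R1 − 5/2·R2.
R3 ← R3 − 47/15·R2.
R4 ← R4 + 1/3·R2.
R3 ← R3 / (-619/15).
R1 ← R1 + 65/2·R3.
R2 ← R2 − 12·R3.
Row 4 reduces to 0 = -2, a contradiction. The system is inconsistent.

no solution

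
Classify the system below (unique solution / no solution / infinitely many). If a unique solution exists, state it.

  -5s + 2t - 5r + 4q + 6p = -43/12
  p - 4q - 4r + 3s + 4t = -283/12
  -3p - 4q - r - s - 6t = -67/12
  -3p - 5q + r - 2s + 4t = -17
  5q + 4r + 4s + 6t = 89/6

p = 1/3, q = 5/2, r = 7/3, s = 1/4, t = -4/3

Row-reduce the augmented matrix:
R1 ← R1 / (6).
R2 ← R2 − 1·R1.
R3 ← R3 + 3·R1.
R4 ← R4 + 3·R1.
R2 ← R2 / (-14/3).
R1 ← R1 − 2/3·R2.
R3 ← R3 + 2·R2.
R4 ← R4 + 3·R2.
R5 ← R5 − 5·R2.
R3 ← R3 / (-15/7).
R1 ← R1 + 9/7·R3.
R2 ← R2 − 19/28·R3.
R4 ← R4 − 15/28·R3.
R5 ← R5 − 17/28·R3.
R4 ← R4 / (-33/4).
R1 ← R1 − 14/5·R4.
R2 ← R2 + 49/20·R4.
R3 ← R3 − 12/5·R4.
R5 ← R5 − 133/20·R4.
R5 ← R5 / (488/55).
R1 ← R1 − 848/165·R5.
R2 ← R2 + 174/55·R5.
R3 ← R3 − 554/165·R5.
R4 ← R4 + 4/33·R5.
Reading off the reduced rows gives p = 1/3, q = 5/2, r = 7/3, s = 1/4, t = -4/3.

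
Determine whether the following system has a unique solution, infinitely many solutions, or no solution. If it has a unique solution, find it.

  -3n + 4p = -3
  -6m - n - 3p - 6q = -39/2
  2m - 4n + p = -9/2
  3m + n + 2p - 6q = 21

m = 3, n = 3, p = 3/2, q = -1

Row-reduce the augmented matrix:
Swap R1 and R2.
R1 ← R1 / (-6).
R3 ← R3 − 2·R1.
R4 ← R4 − 3·R1.
R2 ← R2 / (-3).
R1 ← R1 − 1/6·R2.
R3 ← R3 + 13/3·R2.
R4 ← R4 − 1/2·R2.
R3 ← R3 / (-52/9).
R1 ← R1 − 13/18·R3.
R2 ← R2 + 4/3·R3.
R4 ← R4 − 7/6·R3.
R4 ← R4 / (-489/52).
R1 ← R1 − 3/4·R4.
R2 ← R2 − 6/13·R4.
R3 ← R3 − 9/26·R4.
Reading off the reduced rows gives m = 3, n = 3, p = 3/2, q = -1.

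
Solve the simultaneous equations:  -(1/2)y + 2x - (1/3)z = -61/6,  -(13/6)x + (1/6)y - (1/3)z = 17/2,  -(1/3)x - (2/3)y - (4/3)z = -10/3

Row-reduce:
R1 ← R1 / (2).
R2 ← R2 + 13/6·R1.
R3 ← R3 + 1/3·R1.
R2 ← R2 / (-3/8).
R1 ← R1 + 1/4·R2.
R3 ← R3 + 3/4·R2.
Rank is 2 with 3 unknowns, leaving z free.

infinitely many solutions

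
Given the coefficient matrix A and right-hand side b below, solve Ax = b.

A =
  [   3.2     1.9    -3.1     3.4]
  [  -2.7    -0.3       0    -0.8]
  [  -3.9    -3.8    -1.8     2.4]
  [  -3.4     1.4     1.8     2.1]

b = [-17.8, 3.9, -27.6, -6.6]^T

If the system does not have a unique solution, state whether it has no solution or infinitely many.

Row-reduce the augmented matrix:
R1 ← R1 / (16/5).
R2 ← R2 + 27/10·R1.
R3 ← R3 + 39/10·R1.
R4 ← R4 + 17/5·R1.
R2 ← R2 / (417/320).
R1 ← R1 − 19/32·R2.
R3 ← R3 + 95/64·R2.
R4 ← R4 − 547/160·R2.
R3 ← R3 / (-2379/278).
R1 ← R1 − 31/139·R3.
R2 ← R2 + 279/139·R3.
R4 ← R4 − 3731/695·R3.
R4 ← R4 / (161089/27450).
R1 ← R1 − 12556/35685·R4.
R2 ← R2 + 5948/11895·R4.
R3 ← R3 + 37114/35685·R4.
Reading off the reduced rows gives x_1 = 0, x_2 = 3, x_3 = 1, x_4 = -6.

x_1 = 0, x_2 = 3, x_3 = 1, x_4 = -6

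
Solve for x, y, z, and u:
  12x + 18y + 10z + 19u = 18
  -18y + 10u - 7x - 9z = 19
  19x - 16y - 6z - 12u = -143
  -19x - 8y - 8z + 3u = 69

Row-reduce the augmented matrix:
R1 ← R1 / (12).
R2 ← R2 + 7·R1.
R3 ← R3 − 19·R1.
R4 ← R4 + 19·R1.
R2 ← R2 / (-15/2).
R1 ← R1 − 3/2·R2.
R3 ← R3 + 89/2·R2.
R4 ← R4 − 41/2·R2.
R3 ← R3 / (-137/45).
R1 ← R1 − 1/5·R3.
R2 ← R2 − 19/45·R3.
R4 ← R4 + 37/45·R3.
R4 ← R4 / (18613/137).
R1 ← R1 + 710/137·R4.
R2 ← R2 + 7123/274·R4.
R3 ← R3 − 7523/137·R4.
Reading off the reduced rows gives x = -5, y = 0, z = 4, u = 2.

x = -5, y = 0, z = 4, u = 2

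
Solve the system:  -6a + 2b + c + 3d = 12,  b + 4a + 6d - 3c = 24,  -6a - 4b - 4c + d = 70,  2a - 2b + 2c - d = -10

a = -3, b = -6, c = -6, d = 4

Row-reduce the augmented matrix:
R1 ← R1 / (-6).
R2 ← R2 − 4·R1.
R3 ← R3 + 6·R1.
R4 ← R4 − 2·R1.
R2 ← R2 / (7/3).
R1 ← R1 + 1/3·R2.
R3 ← R3 + 6·R2.
R4 ← R4 + 4/3·R2.
R3 ← R3 / (-11).
R1 ← R1 + 1/2·R3.
R2 ← R2 + 1·R3.
R4 ← R4 − 1·R3.
R4 ← R4 / (482/77).
R1 ← R1 + 31/154·R4.
R2 ← R2 − 134/77·R4.
R3 ← R3 + 130/77·R4.
Reading off the reduced rows gives a = -3, b = -6, c = -6, d = 4.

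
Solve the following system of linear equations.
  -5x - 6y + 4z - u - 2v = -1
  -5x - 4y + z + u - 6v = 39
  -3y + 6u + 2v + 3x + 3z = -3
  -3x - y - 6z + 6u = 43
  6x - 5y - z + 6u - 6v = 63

x = 0, y = -1, z = -4, u = 3, v = -6

Row-reduce the augmented matrix:
R1 ← R1 / (-5).
R2 ← R2 + 5·R1.
R3 ← R3 − 3·R1.
R4 ← R4 + 3·R1.
R5 ← R5 − 6·R1.
R2 ← R2 / (2).
R1 ← R1 − 6/5·R2.
R3 ← R3 + 33/5·R2.
R4 ← R4 − 13/5·R2.
R5 ← R5 + 61/5·R2.
R3 ← R3 / (-9/2).
R1 ← R1 − 1·R3.
R2 ← R2 + 3/2·R3.
R4 ← R4 + 9/2·R3.
R5 ← R5 + 29/2·R3.
R4 ← R4 / (-8).
R1 ← R1 − 5/3·R4.
R2 ← R2 + 3·R4.
R3 ← R3 + 8/3·R4.
R5 ← R5 + 65/3·R4.
R5 ← R5 / (-7877/180).
R1 ← R1 − 713/180·R5.
R2 ← R2 + 59/12·R5.
R3 ← R3 + 158/45·R5.
R4 ← R4 + 47/20·R5.
Reading off the reduced rows gives x = 0, y = -1, z = -4, u = 3, v = -6.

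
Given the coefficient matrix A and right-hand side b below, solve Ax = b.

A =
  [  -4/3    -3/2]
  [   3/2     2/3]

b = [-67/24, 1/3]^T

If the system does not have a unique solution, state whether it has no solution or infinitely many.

x_1 = -1, x_2 = 11/4

Row-reduce the augmented matrix:
R1 ← R1 / (-4/3).
R2 ← R2 − 3/2·R1.
R2 ← R2 / (-49/48).
R1 ← R1 − 9/8·R2.
Reading off the reduced rows gives x_1 = -1, x_2 = 11/4.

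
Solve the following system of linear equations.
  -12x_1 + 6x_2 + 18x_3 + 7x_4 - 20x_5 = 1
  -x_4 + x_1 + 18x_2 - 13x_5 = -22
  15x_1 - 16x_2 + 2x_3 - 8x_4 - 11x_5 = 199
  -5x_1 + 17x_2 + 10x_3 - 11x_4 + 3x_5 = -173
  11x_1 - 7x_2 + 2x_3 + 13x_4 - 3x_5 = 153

x_1 = 6, x_2 = -5, x_3 = -1, x_4 = 3, x_5 = -5

Row-reduce the augmented matrix:
R1 ← R1 / (-12).
R2 ← R2 − 1·R1.
R3 ← R3 − 15·R1.
R4 ← R4 + 5·R1.
R5 ← R5 − 11·R1.
R2 ← R2 / (37/2).
R1 ← R1 + 1/2·R2.
R3 ← R3 + 17/2·R2.
R4 ← R4 − 29/2·R2.
R5 ← R5 + 3/2·R2.
R3 ← R3 / (932/37).
R1 ← R1 + 54/37·R3.
R2 ← R2 − 3/37·R3.
R4 ← R4 − 49/37·R3.
R5 ← R5 − 689/37·R3.
R4 ← R4 / (-9520/699).
R1 ← R1 + 131/233·R4.
R2 ← R2 + 17/699·R4.
R3 ← R3 − 31/1398·R4.
R5 ← R5 − 4420/233·R4.
R5 ← R5 / (44).
R1 ← R1 + 381/170·R5.
R2 ← R2 + 7/10·R5.
R3 ← R3 + 563/340·R5.
R4 ← R4 + 313/170·R5.
Reading off the reduced rows gives x_1 = 6, x_2 = -5, x_3 = -1, x_4 = 3, x_5 = -5.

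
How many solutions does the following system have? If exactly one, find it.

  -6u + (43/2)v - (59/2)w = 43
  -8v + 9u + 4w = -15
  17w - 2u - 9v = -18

no solution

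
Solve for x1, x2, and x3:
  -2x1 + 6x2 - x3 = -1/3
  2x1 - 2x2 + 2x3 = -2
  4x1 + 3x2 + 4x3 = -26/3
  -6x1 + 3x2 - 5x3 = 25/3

Row-reduce the augmented matrix:
R1 ← R1 / (-2).
R2 ← R2 − 2·R1.
R3 ← R3 − 4·R1.
R4 ← R4 + 6·R1.
R2 ← R2 / (4).
R1 ← R1 + 3·R2.
R3 ← R3 − 15·R2.
R4 ← R4 + 15·R2.
R3 ← R3 / (-7/4).
R1 ← R1 − 5/4·R3.
R2 ← R2 − 1/4·R3.
R4 ← R4 − 7/4·R3.
R4 reduces to 0 = 0, so the extra equation is consistent.
Reading off the reduced rows gives x1 = -2, x2 = -2/3, x3 = 1/3.

x1 = -2, x2 = -2/3, x3 = 1/3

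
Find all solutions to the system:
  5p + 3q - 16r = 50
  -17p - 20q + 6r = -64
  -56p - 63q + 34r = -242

infinitely many solutions

Row-reduce:
R1 ← R1 / (5).
R2 ← R2 + 17·R1.
R3 ← R3 + 56·R1.
R2 ← R2 / (-49/5).
R1 ← R1 − 3/5·R2.
R3 ← R3 + 147/5·R2.
Rank is 2 with 3 unknowns, leaving r free.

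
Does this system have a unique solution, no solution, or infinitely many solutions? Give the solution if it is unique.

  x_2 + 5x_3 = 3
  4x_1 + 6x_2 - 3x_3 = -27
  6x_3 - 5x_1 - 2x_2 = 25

x_1 = -3, x_2 = -2, x_3 = 1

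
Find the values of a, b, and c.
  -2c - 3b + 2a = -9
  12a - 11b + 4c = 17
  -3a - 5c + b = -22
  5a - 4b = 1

a = 1, b = 1, c = 4

Row-reduce the augmented matrix:
R1 ← R1 / (2).
R2 ← R2 − 12·R1.
R3 ← R3 + 3·R1.
R4 ← R4 − 5·R1.
R2 ← R2 / (7).
R1 ← R1 + 3/2·R2.
R3 ← R3 + 7/2·R2.
R4 ← R4 − 7/2·R2.
Swap R3 and R4.
R3 ← R3 / (-3).
R1 ← R1 − 17/7·R3.
R2 ← R2 − 16/7·R3.
R4 reduces to 0 = 0, so the extra equation is consistent.
Reading off the reduced rows gives a = 1, b = 1, c = 4.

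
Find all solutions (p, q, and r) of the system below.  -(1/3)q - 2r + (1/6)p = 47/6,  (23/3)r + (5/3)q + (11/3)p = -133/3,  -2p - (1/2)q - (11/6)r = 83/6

no solution

Row-reduce:
R1 ← R1 / (1/6).
R2 ← R2 − 11/3·R1.
R3 ← R3 + 2·R1.
R2 ← R2 / (9).
R1 ← R1 + 2·R2.
R3 ← R3 + 9/2·R2.
Row 3 reduces to 0 = -1/2, a contradiction. The system is inconsistent.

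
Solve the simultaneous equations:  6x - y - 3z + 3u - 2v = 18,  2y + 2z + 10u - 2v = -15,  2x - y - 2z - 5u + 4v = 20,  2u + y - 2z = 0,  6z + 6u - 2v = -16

Row-reduce:
R1 ← R1 / (6).
R3 ← R3 − 2·R1.
R2 ← R2 / (2).
R1 ← R1 + 1/6·R2.
R3 ← R3 + 2/3·R2.
R4 ← R4 − 1·R2.
R3 ← R3 / (-1/3).
R1 ← R1 + 1/3·R3.
R2 ← R2 − 1·R3.
R4 ← R4 + 3·R3.
R5 ← R5 − 6·R3.
R4 ← R4 / (21).
R1 ← R1 − 4·R4.
R2 ← R2 + 3·R4.
R3 ← R3 − 8·R4.
R5 ← R5 + 42·R4.
Row 5 reduces to 0 = -1, a contradiction. The system is inconsistent.

no solution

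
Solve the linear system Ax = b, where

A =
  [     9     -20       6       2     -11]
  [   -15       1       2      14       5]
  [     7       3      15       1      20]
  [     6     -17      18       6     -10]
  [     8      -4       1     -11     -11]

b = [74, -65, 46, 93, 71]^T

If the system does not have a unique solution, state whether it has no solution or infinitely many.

x_1 = 0, x_2 = -3, x_3 = 4, x_4 = -5, x_5 = 0

Row-reduce the augmented matrix:
R1 ← R1 / (9).
R2 ← R2 + 15·R1.
R3 ← R3 − 7·R1.
R4 ← R4 − 6·R1.
R5 ← R5 − 8·R1.
R2 ← R2 / (-97/3).
R1 ← R1 + 20/9·R2.
R3 ← R3 − 167/9·R2.
R4 ← R4 + 11/3·R2.
R5 ← R5 − 124/9·R2.
R3 ← R3 / (5011/291).
R1 ← R1 + 46/291·R3.
R2 ← R2 + 36/97·R3.
R4 ← R4 − 1226/97·R3.
R5 ← R5 − 227/291·R3.
R4 ← R4 / (-21008/5011).
R1 ← R1 + 4424/5011·R4.
R2 ← R2 + 1672/5011·R4.
R3 ← R3 − 2733/5011·R4.
R5 ← R5 + 29150/5011·R4.
R5 ← R5 / (78995/5252).
R1 ← R1 − 4412/1313·R5.
R2 ← R2 − 2857/1313·R5.
R3 ← R3 + 9793/10504·R5.
R4 ← R4 − 41335/10504·R5.
Reading off the reduced rows gives x_1 = 0, x_2 = -3, x_3 = 4, x_4 = -5, x_5 = 0.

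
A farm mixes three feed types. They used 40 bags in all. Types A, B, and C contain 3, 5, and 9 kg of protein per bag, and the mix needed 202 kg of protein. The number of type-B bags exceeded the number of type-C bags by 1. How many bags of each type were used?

Let a = type-A bags, b = type-B bags, c = type-C bags.
  a + b + c = 40
  3a + 5b + 9c = 202
  b - c = 1
Row-reduce the augmented matrix:
R2 ← R2 − 3·R1.
R2 ← R2 / (2).
R1 ← R1 − 1·R2.
R3 ← R3 − 1·R2.
R3 ← R3 / (-4).
R1 ← R1 + 2·R3.
R2 ← R2 − 3·R3.
Reading off the reduced rows gives a = 19, b = 11, c = 10.

type-A bags: 19, type-B bags: 11, type-C bags: 10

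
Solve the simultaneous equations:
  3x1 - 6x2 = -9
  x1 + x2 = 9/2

x1 = 2, x2 = 5/2

From equation 2: x1 = 9/2 − x2.
Substitute into equation 1 and solve: x2 = 5/2.
Then x1 = 2.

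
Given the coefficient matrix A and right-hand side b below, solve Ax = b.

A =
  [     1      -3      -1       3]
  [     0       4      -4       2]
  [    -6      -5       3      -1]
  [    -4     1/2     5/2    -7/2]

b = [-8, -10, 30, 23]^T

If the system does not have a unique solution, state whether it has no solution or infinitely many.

Row-reduce:
R3 ← R3 + 6·R1.
R4 ← R4 + 4·R1.
R2 ← R2 / (4).
R1 ← R1 + 3·R2.
R3 ← R3 + 23·R2.
R4 ← R4 + 23/2·R2.
R3 ← R3 / (-26).
R1 ← R1 + 4·R3.
R2 ← R2 + 1·R3.
R4 ← R4 + 13·R3.
Rank is 3 with 4 unknowns, leaving x_4 free.

infinitely many solutions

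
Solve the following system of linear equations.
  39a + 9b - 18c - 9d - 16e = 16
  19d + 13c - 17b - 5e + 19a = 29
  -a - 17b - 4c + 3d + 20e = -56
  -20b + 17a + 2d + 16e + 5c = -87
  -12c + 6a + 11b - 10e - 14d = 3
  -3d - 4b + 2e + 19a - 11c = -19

no solution

Row-reduce:
R1 ← R1 / (39).
R2 ← R2 − 19·R1.
R3 ← R3 + 1·R1.
R4 ← R4 − 17·R1.
R5 ← R5 − 6·R1.
R6 ← R6 − 19·R1.
R2 ← R2 / (-278/13).
R1 ← R1 − 3/13·R2.
R3 ← R3 + 218/13·R2.
R4 ← R4 + 311/13·R2.
R5 ← R5 − 125/13·R2.
R6 ← R6 + 109/13·R2.
R3 ← R3 / (-2993/139).
R1 ← R1 + 63/278·R3.
R2 ← R2 + 283/278·R3.
R4 ← R4 + 3199/278·R3.
R5 ← R5 − 155/278·R3.
R6 ← R6 + 2993/278·R3.
R4 ← R4 / (-35669/2993).
R1 ← R1 − 555/2993·R4.
R2 ← R2 + 1070/2993·R4.
R3 ← R3 − 2164/2993·R4.
R5 ← R5 + 7494/2993·R4.
R5 ← R5 / (-287057/35669).
R1 ← R1 + 42701/107007·R5.
R2 ← R2 + 45289/35669·R5.
R3 ← R3 + 17971/107007·R5.
R4 ← R4 + 31576/35669·R5.
Row 6 reduces to 0 = 1, a contradiction. The system is inconsistent.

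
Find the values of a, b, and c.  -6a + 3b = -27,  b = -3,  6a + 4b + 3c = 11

a = 3, b = -3, c = 5/3

Row-reduce the augmented matrix:
R1 ← R1 / (-6).
R3 ← R3 − 6·R1.
R1 ← R1 + 1/2·R2.
R3 ← R3 − 7·R2.
R3 ← R3 / (3).
Reading off the reduced rows gives a = 3, b = -3, c = 5/3.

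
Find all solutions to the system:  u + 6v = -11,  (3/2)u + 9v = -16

Row-reduce:
R2 ← R2 − 3/2·R1.
Row 2 reduces to 0 = 1/2, a contradiction. The system is inconsistent.

no solution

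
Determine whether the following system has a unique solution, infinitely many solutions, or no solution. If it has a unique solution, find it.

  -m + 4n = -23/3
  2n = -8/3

m = 7/3, n = -4/3

Row-reduce the augmented matrix:
R1 ← R1 / (-1).
R2 ← R2 / (2).
R1 ← R1 + 4·R2.
Reading off the reduced rows gives m = 7/3, n = -4/3.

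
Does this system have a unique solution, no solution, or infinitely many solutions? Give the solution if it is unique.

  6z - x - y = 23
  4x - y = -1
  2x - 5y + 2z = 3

Row-reduce the augmented matrix:
R1 ← R1 / (-1).
R2 ← R2 − 4·R1.
R3 ← R3 − 2·R1.
R2 ← R2 / (-5).
R1 ← R1 − 1·R2.
R3 ← R3 + 7·R2.
R3 ← R3 / (-98/5).
R1 ← R1 + 6/5·R3.
R2 ← R2 + 24/5·R3.
Reading off the reduced rows gives x = 0, y = 1, z = 4.

x = 0, y = 1, z = 4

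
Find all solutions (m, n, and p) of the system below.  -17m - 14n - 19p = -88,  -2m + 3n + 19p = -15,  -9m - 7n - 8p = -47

Row-reduce the augmented matrix:
R1 ← R1 / (-17).
R2 ← R2 + 2·R1.
R3 ← R3 + 9·R1.
R2 ← R2 / (79/17).
R1 ← R1 − 14/17·R2.
R3 ← R3 − 7/17·R2.
R3 ← R3 / (14/79).
R1 ← R1 + 209/79·R3.
R2 ← R2 − 361/79·R3.
Reading off the reduced rows gives m = 6, n = -1, p = 0.

m = 6, n = -1, p = 0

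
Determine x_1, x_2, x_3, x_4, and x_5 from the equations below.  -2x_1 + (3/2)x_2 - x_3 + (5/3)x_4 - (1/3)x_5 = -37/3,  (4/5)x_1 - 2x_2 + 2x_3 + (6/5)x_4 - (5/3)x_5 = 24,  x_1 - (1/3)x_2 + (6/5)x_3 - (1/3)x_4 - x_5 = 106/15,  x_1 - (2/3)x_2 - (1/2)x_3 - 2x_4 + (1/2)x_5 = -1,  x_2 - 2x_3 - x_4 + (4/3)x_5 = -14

Row-reduce the augmented matrix:
R1 ← R1 / (-2).
R2 ← R2 − 4/5·R1.
R3 ← R3 − 1·R1.
R4 ← R4 − 1·R1.
R2 ← R2 / (-7/5).
R1 ← R1 + 3/4·R2.
R3 ← R3 − 5/12·R2.
R4 ← R4 − 1/12·R2.
R5 ← R5 − 1·R2.
R3 ← R3 / (247/210).
R1 ← R1 + 5/14·R3.
R2 ← R2 + 8/7·R3.
R4 ← R4 + 19/21·R3.
R5 ← R5 + 6/7·R3.
R4 ← R4 / (-19/78).
R1 ← R1 + 59/39·R4.
R2 ← R2 + 4/13·R4.
R3 ← R3 − 35/39·R4.
R5 ← R5 − 43/39·R4.
R5 ← R5 / (-695/114).
R1 ← R1 − 279/38·R5.
R2 ← R2 − 1·R5.
R3 ← R3 + 310/57·R5.
R4 ← R4 − 169/38·R5.
Reading off the reduced rows gives x_1 = 4, x_2 = -6, x_3 = 2, x_4 = 4, x_5 = 0.

x_1 = 4, x_2 = -6, x_3 = 2, x_4 = 4, x_5 = 0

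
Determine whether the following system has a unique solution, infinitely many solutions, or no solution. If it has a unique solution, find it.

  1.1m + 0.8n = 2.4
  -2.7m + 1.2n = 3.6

m = 0, n = 3

Row-reduce the augmented matrix:
R1 ← R1 / (11/10).
R2 ← R2 + 27/10·R1.
R2 ← R2 / (174/55).
R1 ← R1 − 8/11·R2.
Reading off the reduced rows gives m = 0, n = 3.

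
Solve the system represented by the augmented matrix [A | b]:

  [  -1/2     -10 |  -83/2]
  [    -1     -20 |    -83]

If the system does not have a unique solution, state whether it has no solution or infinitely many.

Row-reduce:
R1 ← R1 / (-1/2).
R2 ← R2 + 1·R1.
Rank is 1 with 2 unknowns, leaving x_2 free.

infinitely many solutions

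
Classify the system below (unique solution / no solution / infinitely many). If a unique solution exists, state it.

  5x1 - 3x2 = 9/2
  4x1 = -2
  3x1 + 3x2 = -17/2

x1 = -1/2, x2 = -7/3

Row-reduce the augmented matrix:
R1 ← R1 / (5).
R2 ← R2 − 4·R1.
R3 ← R3 − 3·R1.
R2 ← R2 / (12/5).
R1 ← R1 + 3/5·R2.
R3 ← R3 − 24/5·R2.
R3 reduces to 0 = 0, so the extra equation is consistent.
Reading off the reduced rows gives x1 = -1/2, x2 = -7/3.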